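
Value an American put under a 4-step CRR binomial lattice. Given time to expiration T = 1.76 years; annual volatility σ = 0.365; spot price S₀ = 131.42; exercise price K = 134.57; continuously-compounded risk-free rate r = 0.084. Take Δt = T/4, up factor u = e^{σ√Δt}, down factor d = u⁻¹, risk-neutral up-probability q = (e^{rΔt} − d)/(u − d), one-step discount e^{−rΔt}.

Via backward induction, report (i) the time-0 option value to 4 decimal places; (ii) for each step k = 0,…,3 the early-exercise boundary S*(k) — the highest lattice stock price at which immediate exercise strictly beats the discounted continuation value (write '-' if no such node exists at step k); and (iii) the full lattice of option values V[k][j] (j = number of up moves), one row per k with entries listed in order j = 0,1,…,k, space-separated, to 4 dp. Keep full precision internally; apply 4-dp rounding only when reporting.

price = 18.9162
boundary = - - 80.9775 103.1604
tree:
18.9162
32.6065 7.4924
53.5925 15.3580 0.6832
71.0054 31.4096 1.4670 0.0000
84.6738 53.5925 3.1500 0.0000 0.0000

Δt=0.44000  u=1.27394  d=0.78497  q=0.51677  discount=0.96371
step 4 (expiry): payoffs max(K−S,0) = 84.6738 53.5925 3.1500 0.0000 0.0000
step 3: (k=3,j=0): S=63.5646, (K−S)⁺=71.0054, hold=66.1224 ⇒ V=71.0054 exercise | (k=3,j=1): S=103.1604, (K−S)⁺=31.4096, hold=26.5267 ⇒ V=31.4096 exercise | (k=3,j=2): S=167.4211, (K−S)⁺=0.0000, hold=1.4670 ⇒ V=1.4670 continue | (k=3,j=3): S=271.7110, (K−S)⁺=0.0000, hold=0.0000 ⇒ V=0.0000 continue  boundary S*=103.1604
step 2: (k=2,j=0): S=80.9775, (K−S)⁺=53.5925, hold=48.7096 ⇒ V=53.5925 exercise | (k=2,j=1): S=131.4200, (K−S)⁺=3.1500, hold=15.3580 ⇒ V=15.3580 continue | (k=2,j=2): S=213.2842, (K−S)⁺=0.0000, hold=0.6832 ⇒ V=0.6832 continue  boundary S*=80.9775
step 1: (k=1,j=0): S=103.1604, (K−S)⁺=31.4096, hold=32.6065 ⇒ V=32.6065 continue | (k=1,j=1): S=167.4211, (K−S)⁺=0.0000, hold=7.4924 ⇒ V=7.4924 continue  boundary S*=-
step 0: (k=0,j=0): S=131.4200, (K−S)⁺=3.1500, hold=18.9162 ⇒ V=18.9162 continue  boundary S*=-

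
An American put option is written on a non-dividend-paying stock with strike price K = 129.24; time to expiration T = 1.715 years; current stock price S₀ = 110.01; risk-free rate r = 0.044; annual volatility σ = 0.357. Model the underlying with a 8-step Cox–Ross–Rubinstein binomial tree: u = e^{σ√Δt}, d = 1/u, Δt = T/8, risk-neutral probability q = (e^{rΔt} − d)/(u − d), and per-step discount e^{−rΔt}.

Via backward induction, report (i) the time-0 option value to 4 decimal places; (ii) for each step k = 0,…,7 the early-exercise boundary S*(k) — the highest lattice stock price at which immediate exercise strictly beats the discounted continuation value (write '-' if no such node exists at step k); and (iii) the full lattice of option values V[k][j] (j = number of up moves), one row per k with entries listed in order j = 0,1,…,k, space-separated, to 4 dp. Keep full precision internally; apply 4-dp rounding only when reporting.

params: Δt=0.21438 u=1.17974 d=0.84765 q=0.48731 e^(-rΔt)=0.99061
t_8 payoffs: 99.9213 88.4347 72.4479 50.1976 19.2300 0.0000 0.0000 0.0000 0.0000
t_7: node(7,0) S=34.5884 payoff=94.6516 vs cont=93.4383 → 94.6516 [stop]  node(7,1) S=48.1396 payoff=81.1004 vs cont=79.8871 → 81.1004 [stop]  node(7,2) S=66.9999 payoff=62.2401 vs cont=61.0268 → 62.2401 [stop]  node(7,3) S=93.2494 payoff=35.9906 vs cont=34.7772 → 35.9906 [stop]  node(7,4) S=129.7831 payoff=0.0000 vs cont=9.7665 → 9.7665 [wait]  node(7,5) S=180.6301 payoff=0.0000 vs cont=0.0000 → 0.0000 [wait]  node(7,6) S=251.3981 payoff=0.0000 vs cont=0.0000 → 0.0000 [wait]  node(7,7) S=349.8920 payoff=0.0000 vs cont=0.0000 → 0.0000 [wait]  ⇒ S*(7)=93.2494
t_6: node(6,0) S=40.8053 payoff=88.4347 vs cont=87.2214 → 88.4347 [stop]  node(6,1) S=56.7921 payoff=72.4479 vs cont=71.2345 → 72.4479 [stop]  node(6,2) S=79.0424 payoff=50.1976 vs cont=48.9843 → 50.1976 [stop]  node(6,3) S=110.0100 payoff=19.2300 vs cont=22.9935 → 22.9935 [wait]  node(6,4) S=153.1102 payoff=0.0000 vs cont=4.9602 → 4.9602 [wait]  node(6,5) S=213.0964 payoff=0.0000 vs cont=0.0000 → 0.0000 [wait]  node(6,6) S=296.5842 payoff=0.0000 vs cont=0.0000 → 0.0000 [wait]  ⇒ S*(6)=79.0424
t_5: node(5,0) S=48.1396 payoff=81.1004 vs cont=79.8871 → 81.1004 [stop]  node(5,1) S=66.9999 payoff=62.2401 vs cont=61.0268 → 62.2401 [stop]  node(5,2) S=93.2494 payoff=35.9906 vs cont=36.5940 → 36.5940 [wait]  node(5,3) S=129.7831 payoff=0.0000 vs cont=14.0723 → 14.0723 [wait]  node(5,4) S=180.6301 payoff=0.0000 vs cont=2.5192 → 2.5192 [wait]  node(5,5) S=251.3981 payoff=0.0000 vs cont=0.0000 → 0.0000 [wait]  ⇒ S*(5)=66.9999
t_4: node(4,0) S=56.7921 payoff=72.4479 vs cont=71.2345 → 72.4479 [stop]  node(4,1) S=79.0424 payoff=50.1976 vs cont=49.2755 → 50.1976 [stop]  node(4,2) S=110.0100 payoff=19.2300 vs cont=25.3785 → 25.3785 [wait]  node(4,3) S=153.1102 payoff=0.0000 vs cont=8.3631 → 8.3631 [wait]  node(4,4) S=213.0964 payoff=0.0000 vs cont=1.2794 → 1.2794 [wait]  ⇒ S*(4)=79.0424
t_3: node(3,0) S=66.9999 payoff=62.2401 vs cont=61.0268 → 62.2401 [stop]  node(3,1) S=93.2494 payoff=35.9906 vs cont=37.7453 → 37.7453 [wait]  node(3,2) S=129.7831 payoff=0.0000 vs cont=16.9264 → 16.9264 [wait]  node(3,3) S=180.6301 payoff=0.0000 vs cont=4.8651 → 4.8651 [wait]  ⇒ S*(3)=66.9999
t_2: node(2,0) S=79.0424 payoff=50.1976 vs cont=49.8313 → 50.1976 [stop]  node(2,1) S=110.0100 payoff=19.2300 vs cont=27.3410 → 27.3410 [wait]  node(2,2) S=153.1102 payoff=0.0000 vs cont=10.9451 → 10.9451 [wait]  ⇒ S*(2)=79.0424
t_1: node(1,0) S=93.2494 payoff=35.9906 vs cont=38.6927 → 38.6927 [wait]  node(1,1) S=129.7831 payoff=0.0000 vs cont=19.1694 → 19.1694 [wait]  ⇒ S*(1)=-
t_0: node(0,0) S=110.0100 payoff=19.2300 vs cont=28.9049 → 28.9049 [wait]  ⇒ S*(0)=-

price = 28.9049
boundary = - - 79.0424 66.9999 79.0424 66.9999 79.0424 93.2494
tree:
28.9049
38.6927 19.1694
50.1976 27.3410 10.9451
62.2401 37.7453 16.9264 4.8651
72.4479 50.1976 25.3785 8.3631 1.2794
81.1004 62.2401 36.5940 14.0723 2.5192 0.0000
88.4347 72.4479 50.1976 22.9935 4.9602 0.0000 0.0000
94.6516 81.1004 62.2401 35.9906 9.7665 0.0000 0.0000 0.0000
99.9213 88.4347 72.4479 50.1976 19.2300 0.0000 0.0000 0.0000 0.0000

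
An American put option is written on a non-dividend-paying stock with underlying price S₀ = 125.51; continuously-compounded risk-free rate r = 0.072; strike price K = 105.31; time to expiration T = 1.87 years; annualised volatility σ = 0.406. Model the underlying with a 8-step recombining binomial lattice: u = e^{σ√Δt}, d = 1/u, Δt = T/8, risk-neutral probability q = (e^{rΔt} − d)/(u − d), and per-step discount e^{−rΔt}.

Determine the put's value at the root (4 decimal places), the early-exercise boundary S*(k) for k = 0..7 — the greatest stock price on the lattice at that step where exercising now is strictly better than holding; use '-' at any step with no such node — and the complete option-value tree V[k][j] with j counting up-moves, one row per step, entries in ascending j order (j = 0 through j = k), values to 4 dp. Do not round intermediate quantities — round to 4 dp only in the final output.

params: Δt=0.23375 u=1.21688 d=0.82177 q=0.49404 e^(-rΔt)=0.98331
t_8 payoffs: 79.2069 66.6566 48.0720 20.5518 0.0000 0.0000 0.0000 0.0000 0.0000
t_7: node(7,0) S=31.7643 payoff=73.5457 vs cont=71.7881 → 73.5457 [stop]  node(7,1) S=47.0367 payoff=58.2733 vs cont=56.5158 → 58.2733 [stop]  node(7,2) S=69.6519 payoff=35.6581 vs cont=33.9005 → 35.6581 [stop]  node(7,3) S=103.1407 payoff=2.1693 vs cont=10.2249 → 10.2249 [wait]  node(7,4) S=152.7308 payoff=0.0000 vs cont=0.0000 → 0.0000 [wait]  node(7,5) S=226.1640 payoff=0.0000 vs cont=0.0000 → 0.0000 [wait]  node(7,6) S=334.9039 payoff=0.0000 vs cont=0.0000 → 0.0000 [wait]  node(7,7) S=495.9262 payoff=0.0000 vs cont=0.0000 → 0.0000 [wait]  ⇒ S*(7)=69.6519
t_6: node(6,0) S=38.6534 payoff=66.6566 vs cont=64.8990 → 66.6566 [stop]  node(6,1) S=57.2380 payoff=48.0720 vs cont=46.3144 → 48.0720 [stop]  node(6,2) S=84.7582 payoff=20.5518 vs cont=22.7076 → 22.7076 [wait]  node(6,3) S=125.5100 payoff=0.0000 vs cont=5.0870 → 5.0870 [wait]  node(6,4) S=185.8554 payoff=0.0000 vs cont=0.0000 → 0.0000 [wait]  node(6,5) S=275.2149 payoff=0.0000 vs cont=0.0000 → 0.0000 [wait]  node(6,6) S=407.5385 payoff=0.0000 vs cont=0.0000 → 0.0000 [wait]  ⇒ S*(6)=57.2380
t_5: node(5,0) S=47.0367 payoff=58.2733 vs cont=56.5158 → 58.2733 [stop]  node(5,1) S=69.6519 payoff=35.6581 vs cont=34.9478 → 35.6581 [stop]  node(5,2) S=103.1407 payoff=2.1693 vs cont=13.7687 → 13.7687 [wait]  node(5,3) S=152.7308 payoff=0.0000 vs cont=2.5309 → 2.5309 [wait]  node(5,4) S=226.1640 payoff=0.0000 vs cont=0.0000 → 0.0000 [wait]  node(5,5) S=334.9039 payoff=0.0000 vs cont=0.0000 → 0.0000 [wait]  ⇒ S*(5)=69.6519
t_4: node(4,0) S=57.2380 payoff=48.0720 vs cont=46.3144 → 48.0720 [stop]  node(4,1) S=84.7582 payoff=20.5518 vs cont=24.4292 → 24.4292 [wait]  node(4,2) S=125.5100 payoff=0.0000 vs cont=8.0796 → 8.0796 [wait]  node(4,3) S=185.8554 payoff=0.0000 vs cont=1.2591 → 1.2591 [wait]  node(4,4) S=275.2149 payoff=0.0000 vs cont=0.0000 → 0.0000 [wait]  ⇒ S*(4)=57.2380
t_3: node(3,0) S=69.6519 payoff=35.6581 vs cont=35.7841 → 35.7841 [wait]  node(3,1) S=103.1407 payoff=2.1693 vs cont=16.0789 → 16.0789 [wait]  node(3,2) S=152.7308 payoff=0.0000 vs cont=4.6314 → 4.6314 [wait]  node(3,3) S=226.1640 payoff=0.0000 vs cont=0.6264 → 0.6264 [wait]  ⇒ S*(3)=-
t_2: node(2,0) S=84.7582 payoff=20.5518 vs cont=25.6142 → 25.6142 [wait]  node(2,1) S=125.5100 payoff=0.0000 vs cont=10.2494 → 10.2494 [wait]  node(2,2) S=185.8554 payoff=0.0000 vs cont=2.6085 → 2.6085 [wait]  ⇒ S*(2)=-
t_1: node(1,0) S=103.1407 payoff=2.1693 vs cont=17.7226 → 17.7226 [wait]  node(1,1) S=152.7308 payoff=0.0000 vs cont=6.3665 → 6.3665 [wait]  ⇒ S*(1)=-
t_0: node(0,0) S=125.5100 payoff=0.0000 vs cont=11.9101 → 11.9101 [wait]  ⇒ S*(0)=-

price = 11.9101
boundary = - - - - 57.2380 69.6519 57.2380 69.6519
tree:
11.9101
17.7226 6.3665
25.6142 10.2494 2.6085
35.7841 16.0789 4.6314 0.6264
48.0720 24.4292 8.0796 1.2591 0.0000
58.2733 35.6581 13.7687 2.5309 0.0000 0.0000
66.6566 48.0720 22.7076 5.0870 0.0000 0.0000 0.0000
73.5457 58.2733 35.6581 10.2249 0.0000 0.0000 0.0000 0.0000
79.2069 66.6566 48.0720 20.5518 0.0000 0.0000 0.0000 0.0000 0.0000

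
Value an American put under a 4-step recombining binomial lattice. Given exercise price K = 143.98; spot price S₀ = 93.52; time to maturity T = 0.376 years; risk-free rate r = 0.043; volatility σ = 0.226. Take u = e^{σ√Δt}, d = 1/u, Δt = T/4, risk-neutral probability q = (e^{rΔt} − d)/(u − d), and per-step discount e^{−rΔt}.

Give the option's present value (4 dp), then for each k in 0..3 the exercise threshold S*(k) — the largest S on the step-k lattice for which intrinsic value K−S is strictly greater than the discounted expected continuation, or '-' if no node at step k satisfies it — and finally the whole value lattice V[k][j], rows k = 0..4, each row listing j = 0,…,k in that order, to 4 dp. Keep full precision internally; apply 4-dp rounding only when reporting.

price = 50.4600
boundary = 93.5200 100.2298 107.4210 115.1282
tree:
50.4600
56.7206 43.7502
62.5621 50.4600 36.5590
68.0126 56.7206 43.7502 28.8518
73.0982 62.5621 50.4600 36.5590 20.5917

params: Δt=0.09400 u=1.07175 d=0.93306 q=0.51189 e^(-rΔt)=0.99597
t_4 payoffs: 73.0982 62.5621 50.4600 36.5590 20.5917
t_3: node(3,0) S=75.9674 payoff=68.0126 vs cont=67.4318 → 68.0126 [stop]  node(3,1) S=87.2594 payoff=56.7206 vs cont=56.1398 → 56.7206 [stop]  node(3,2) S=100.2298 payoff=43.7502 vs cont=43.1694 → 43.7502 [stop]  node(3,3) S=115.1282 payoff=28.8518 vs cont=28.2710 → 28.8518 [stop]  ⇒ S*(3)=115.1282
t_2: node(2,0) S=81.4179 payoff=62.5621 vs cont=61.9813 → 62.5621 [stop]  node(2,1) S=93.5200 payoff=50.4600 vs cont=49.8792 → 50.4600 [stop]  node(2,2) S=107.4210 payoff=36.5590 vs cont=35.9782 → 36.5590 [stop]  ⇒ S*(2)=107.4210
t_1: node(1,0) S=87.2594 payoff=56.7206 vs cont=56.1398 → 56.7206 [stop]  node(1,1) S=100.2298 payoff=43.7502 vs cont=43.1694 → 43.7502 [stop]  ⇒ S*(1)=100.2298
t_0: node(0,0) S=93.5200 payoff=50.4600 vs cont=49.8792 → 50.4600 [stop]  ⇒ S*(0)=93.5200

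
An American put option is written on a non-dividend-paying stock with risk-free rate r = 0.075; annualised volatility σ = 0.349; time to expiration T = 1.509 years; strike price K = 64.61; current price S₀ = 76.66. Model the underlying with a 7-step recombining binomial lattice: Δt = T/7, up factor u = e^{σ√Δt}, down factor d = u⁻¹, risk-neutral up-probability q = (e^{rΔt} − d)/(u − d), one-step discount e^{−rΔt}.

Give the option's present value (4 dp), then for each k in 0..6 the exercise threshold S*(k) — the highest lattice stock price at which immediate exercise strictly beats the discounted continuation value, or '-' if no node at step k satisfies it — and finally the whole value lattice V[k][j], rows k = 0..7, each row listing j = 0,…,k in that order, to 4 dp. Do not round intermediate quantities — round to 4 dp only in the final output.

price = 4.5099
boundary = - - - 47.1466 40.0938 47.1466 55.4400
tree:
4.5099
7.3276 1.9432
11.5381 3.5109 0.4969
17.4634 6.2063 1.0299 0.0000
24.5162 10.6445 2.1347 0.0000 0.0000
30.5139 17.4634 4.4244 0.0000 0.0000 0.0000
35.6144 24.5162 9.1700 0.0000 0.0000 0.0000 0.0000
39.9520 30.5139 17.4634 0.0000 0.0000 0.0000 0.0000 0.0000

params: Δt=0.21557 u=1.17591 d=0.85041 q=0.50965 e^(-rΔt)=0.98396
t_7 payoffs: 39.9520 30.5139 17.4634 0.0000 0.0000 0.0000 0.0000 0.0000
t_6: node(6,0) S=28.9956 payoff=35.6144 vs cont=34.5782 → 35.6144 [stop]  node(6,1) S=40.0938 payoff=24.5162 vs cont=23.4800 → 24.5162 [stop]  node(6,2) S=55.4400 payoff=9.1700 vs cont=8.4258 → 9.1700 [stop]  node(6,3) S=76.6600 payoff=0.0000 vs cont=0.0000 → 0.0000 [wait]  node(6,4) S=106.0021 payoff=0.0000 vs cont=0.0000 → 0.0000 [wait]  node(6,5) S=146.5751 payoff=0.0000 vs cont=0.0000 → 0.0000 [wait]  node(6,6) S=202.6778 payoff=0.0000 vs cont=0.0000 → 0.0000 [wait]  ⇒ S*(6)=55.4400
t_5: node(5,0) S=34.0961 payoff=30.5139 vs cont=29.4777 → 30.5139 [stop]  node(5,1) S=47.1466 payoff=17.4634 vs cont=16.4272 → 17.4634 [stop]  node(5,2) S=65.1922 payoff=0.0000 vs cont=4.4244 → 4.4244 [wait]  node(5,3) S=90.1450 payoff=0.0000 vs cont=0.0000 → 0.0000 [wait]  node(5,4) S=124.6486 payoff=0.0000 vs cont=0.0000 → 0.0000 [wait]  node(5,5) S=172.3587 payoff=0.0000 vs cont=0.0000 → 0.0000 [wait]  ⇒ S*(5)=47.1466
t_4: node(4,0) S=40.0938 payoff=24.5162 vs cont=23.4800 → 24.5162 [stop]  node(4,1) S=55.4400 payoff=9.1700 vs cont=10.6445 → 10.6445 [wait]  node(4,2) S=76.6600 payoff=0.0000 vs cont=2.1347 → 2.1347 [wait]  node(4,3) S=106.0021 payoff=0.0000 vs cont=0.0000 → 0.0000 [wait]  node(4,4) S=146.5751 payoff=0.0000 vs cont=0.0000 → 0.0000 [wait]  ⇒ S*(4)=40.0938
t_3: node(3,0) S=47.1466 payoff=17.4634 vs cont=17.1667 → 17.4634 [stop]  node(3,1) S=65.1922 payoff=0.0000 vs cont=6.2063 → 6.2063 [wait]  node(3,2) S=90.1450 payoff=0.0000 vs cont=1.0299 → 1.0299 [wait]  node(3,3) S=124.6486 payoff=0.0000 vs cont=0.0000 → 0.0000 [wait]  ⇒ S*(3)=47.1466
t_2: node(2,0) S=55.4400 payoff=9.1700 vs cont=11.5381 → 11.5381 [wait]  node(2,1) S=76.6600 payoff=0.0000 vs cont=3.5109 → 3.5109 [wait]  node(2,2) S=106.0021 payoff=0.0000 vs cont=0.4969 → 0.4969 [wait]  ⇒ S*(2)=-
t_1: node(1,0) S=65.1922 payoff=0.0000 vs cont=7.3276 → 7.3276 [wait]  node(1,1) S=90.1450 payoff=0.0000 vs cont=1.9432 → 1.9432 [wait]  ⇒ S*(1)=-
t_0: node(0,0) S=76.6600 payoff=0.0000 vs cont=4.5099 → 4.5099 [wait]  ⇒ S*(0)=-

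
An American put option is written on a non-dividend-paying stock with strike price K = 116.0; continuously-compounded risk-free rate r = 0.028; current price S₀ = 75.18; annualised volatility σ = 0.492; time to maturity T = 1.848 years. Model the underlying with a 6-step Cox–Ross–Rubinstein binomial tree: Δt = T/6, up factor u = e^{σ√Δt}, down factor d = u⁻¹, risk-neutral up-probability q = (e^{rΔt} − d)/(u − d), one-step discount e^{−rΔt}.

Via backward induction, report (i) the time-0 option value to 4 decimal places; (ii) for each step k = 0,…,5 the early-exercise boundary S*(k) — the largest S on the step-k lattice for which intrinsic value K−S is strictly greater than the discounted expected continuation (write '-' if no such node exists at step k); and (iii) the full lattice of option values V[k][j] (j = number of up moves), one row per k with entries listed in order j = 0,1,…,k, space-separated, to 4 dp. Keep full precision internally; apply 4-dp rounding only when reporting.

price = 47.1621
boundary = - - 43.5447 57.2162 43.5447 57.2162
tree:
47.1621
59.5656 32.7803
72.4553 44.8244 18.5637
82.8601 58.7838 28.4791 6.6968
90.7787 72.4553 42.1016 12.2331 0.0000
96.8052 82.8601 58.7838 22.3463 0.0000 0.0000
101.3917 90.7787 72.4553 40.8200 0.0000 0.0000 0.0000

params: Δt=0.30800 u=1.31396 d=0.76106 q=0.44782 e^(-rΔt)=0.99141
t_6 payoffs: 101.3917 90.7787 72.4553 40.8200 0.0000 0.0000 0.0000
t_5: node(5,0) S=19.1948 payoff=96.8052 vs cont=95.8091 → 96.8052 [stop]  node(5,1) S=33.1399 payoff=82.8601 vs cont=81.8640 → 82.8601 [stop]  node(5,2) S=57.2162 payoff=58.7838 vs cont=57.7878 → 58.7838 [stop]  node(5,3) S=98.7839 payoff=17.2161 vs cont=22.3463 → 22.3463 [wait]  node(5,4) S=170.5506 payoff=0.0000 vs cont=0.0000 → 0.0000 [wait]  node(5,5) S=294.4561 payoff=0.0000 vs cont=0.0000 → 0.0000 [wait]  ⇒ S*(5)=57.2162
t_4: node(4,0) S=25.2213 payoff=90.7787 vs cont=89.7826 → 90.7787 [stop]  node(4,1) S=43.5447 payoff=72.4553 vs cont=71.4592 → 72.4553 [stop]  node(4,2) S=75.1800 payoff=40.8200 vs cont=42.1016 → 42.1016 [wait]  node(4,3) S=129.7985 payoff=0.0000 vs cont=12.2331 → 12.2331 [wait]  node(4,4) S=224.0974 payoff=0.0000 vs cont=0.0000 → 0.0000 [wait]  ⇒ S*(4)=43.5447
t_3: node(3,0) S=33.1399 payoff=82.8601 vs cont=81.8640 → 82.8601 [stop]  node(3,1) S=57.2162 payoff=58.7838 vs cont=58.3568 → 58.7838 [stop]  node(3,2) S=98.7839 payoff=17.2161 vs cont=28.4791 → 28.4791 [wait]  node(3,3) S=170.5506 payoff=0.0000 vs cont=6.6968 → 6.6968 [wait]  ⇒ S*(3)=57.2162
t_2: node(2,0) S=43.5447 payoff=72.4553 vs cont=71.4592 → 72.4553 [stop]  node(2,1) S=75.1800 payoff=40.8200 vs cont=44.8244 → 44.8244 [wait]  node(2,2) S=129.7985 payoff=0.0000 vs cont=18.5637 → 18.5637 [wait]  ⇒ S*(2)=43.5447
t_1: node(1,0) S=57.2162 payoff=58.7838 vs cont=59.5656 → 59.5656 [wait]  node(1,1) S=98.7839 payoff=17.2161 vs cont=32.7803 → 32.7803 [wait]  ⇒ S*(1)=-
t_0: node(0,0) S=75.1800 payoff=40.8200 vs cont=47.1621 → 47.1621 [wait]  ⇒ S*(0)=-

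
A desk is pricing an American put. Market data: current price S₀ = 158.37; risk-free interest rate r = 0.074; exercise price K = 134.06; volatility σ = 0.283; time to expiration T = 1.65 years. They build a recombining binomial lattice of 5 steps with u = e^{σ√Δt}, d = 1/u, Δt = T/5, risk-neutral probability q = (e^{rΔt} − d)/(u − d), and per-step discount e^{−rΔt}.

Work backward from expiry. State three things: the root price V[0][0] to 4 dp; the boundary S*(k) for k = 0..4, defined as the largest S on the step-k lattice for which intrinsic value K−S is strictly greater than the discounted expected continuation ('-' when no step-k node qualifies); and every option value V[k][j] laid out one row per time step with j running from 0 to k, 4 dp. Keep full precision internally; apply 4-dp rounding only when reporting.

Δt=0.33000  u=1.17653  d=0.84996  q=0.53514  discount=0.97588
step 5 (expiry): payoffs max(K−S,0) = 63.8087 36.8163 0.0000 0.0000 0.0000 0.0000
step 4: (k=4,j=0): S=82.6529, (K−S)⁺=51.4071, hold=48.1730 ⇒ V=51.4071 exercise | (k=4,j=1): S=114.4104, (K−S)⁺=19.6496, hold=16.7014 ⇒ V=19.6496 exercise | (k=4,j=2): S=158.3700, (K−S)⁺=0.0000, hold=0.0000 ⇒ V=0.0000 continue | (k=4,j=3): S=219.2201, (K−S)⁺=0.0000, hold=0.0000 ⇒ V=0.0000 continue | (k=4,j=4): S=303.4505, (K−S)⁺=0.0000, hold=0.0000 ⇒ V=0.0000 continue  boundary S*=114.4104
step 3: (k=3,j=0): S=97.2437, (K−S)⁺=36.8163, hold=33.5822 ⇒ V=36.8163 exercise | (k=3,j=1): S=134.6075, (K−S)⁺=0.0000, hold=8.9139 ⇒ V=8.9139 continue | (k=3,j=2): S=186.3274, (K−S)⁺=0.0000, hold=0.0000 ⇒ V=0.0000 continue | (k=3,j=3): S=257.9195, (K−S)⁺=0.0000, hold=0.0000 ⇒ V=0.0000 continue  boundary S*=97.2437
step 2: (k=2,j=0): S=114.4104, (K−S)⁺=19.6496, hold=21.3566 ⇒ V=21.3566 continue | (k=2,j=1): S=158.3700, (K−S)⁺=0.0000, hold=4.0437 ⇒ V=4.0437 continue | (k=2,j=2): S=219.2201, (K−S)⁺=0.0000, hold=0.0000 ⇒ V=0.0000 continue  boundary S*=-
step 1: (k=1,j=0): S=134.6075, (K−S)⁺=0.0000, hold=11.8000 ⇒ V=11.8000 continue | (k=1,j=1): S=186.3274, (K−S)⁺=0.0000, hold=1.8344 ⇒ V=1.8344 continue  boundary S*=-
step 0: (k=0,j=0): S=158.3700, (K−S)⁺=0.0000, hold=6.3110 ⇒ V=6.3110 continue  boundary S*=-

price = 6.3110
boundary = - - - 97.2437 114.4104
tree:
6.3110
11.8000 1.8344
21.3566 4.0437 0.0000
36.8163 8.9139 0.0000 0.0000
51.4071 19.6496 0.0000 0.0000 0.0000
63.8087 36.8163 0.0000 0.0000 0.0000 0.0000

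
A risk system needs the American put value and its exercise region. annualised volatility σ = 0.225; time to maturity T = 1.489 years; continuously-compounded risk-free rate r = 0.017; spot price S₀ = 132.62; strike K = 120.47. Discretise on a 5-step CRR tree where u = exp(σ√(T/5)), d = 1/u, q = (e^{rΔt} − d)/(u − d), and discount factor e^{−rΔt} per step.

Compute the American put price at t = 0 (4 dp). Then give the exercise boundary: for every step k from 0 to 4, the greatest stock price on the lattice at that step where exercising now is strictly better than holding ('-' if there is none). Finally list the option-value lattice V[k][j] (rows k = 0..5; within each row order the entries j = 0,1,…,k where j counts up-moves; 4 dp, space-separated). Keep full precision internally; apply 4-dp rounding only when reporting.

price = 7.5406
boundary = - - - 91.7560 103.7432
tree:
7.5406
12.1768 2.7925
19.0920 5.1044 0.4148
28.7140 9.2734 0.8173 0.0000
39.3160 16.7268 1.6106 0.0000 0.0000
48.6930 28.7140 3.1737 0.0000 0.0000 0.0000

Δt=0.29780, u=1.13064, d=0.88445, q=0.48996, disc=e^(-rΔt)=0.99495
k=5 terminal: V=max(K-S,0) → 48.6930 28.7140 3.1737 0.0000 0.0000 0.0000
k=4: j=0 S=81.1540 intr=39.3160 cont=38.7077 V=39.3160[EX]; j=1 S=103.7432 intr=16.7268 cont=16.1185 V=16.7268[EX]; j=2 S=132.6200 intr=0.0000 cont=1.6106 V=1.6106[hold]; j=3 S=169.5347 intr=0.0000 cont=0.0000 V=0.0000[hold]; j=4 S=216.7246 intr=0.0000 cont=0.0000 V=0.0000[hold]  S*(4)=103.7432
k=3: j=0 S=91.7560 intr=28.7140 cont=28.1056 V=28.7140[EX]; j=1 S=117.2963 intr=3.1737 cont=9.2734 V=9.2734[hold]; j=2 S=149.9456 intr=0.0000 cont=0.8173 V=0.8173[hold]; j=3 S=191.6829 intr=0.0000 cont=0.0000 V=0.0000[hold]  S*(3)=91.7560
k=2: j=0 S=103.7432 intr=16.7268 cont=19.0920 V=19.0920[hold]; j=1 S=132.6200 intr=0.0000 cont=5.1044 V=5.1044[hold]; j=2 S=169.5347 intr=0.0000 cont=0.4148 V=0.4148[hold]  S*(2)=-
k=1: j=0 S=117.2963 intr=3.1737 cont=12.1768 V=12.1768[hold]; j=1 S=149.9456 intr=0.0000 cont=2.7925 V=2.7925[hold]  S*(1)=-
k=0: j=0 S=132.6200 intr=0.0000 cont=7.5406 V=7.5406[hold]  S*(0)=-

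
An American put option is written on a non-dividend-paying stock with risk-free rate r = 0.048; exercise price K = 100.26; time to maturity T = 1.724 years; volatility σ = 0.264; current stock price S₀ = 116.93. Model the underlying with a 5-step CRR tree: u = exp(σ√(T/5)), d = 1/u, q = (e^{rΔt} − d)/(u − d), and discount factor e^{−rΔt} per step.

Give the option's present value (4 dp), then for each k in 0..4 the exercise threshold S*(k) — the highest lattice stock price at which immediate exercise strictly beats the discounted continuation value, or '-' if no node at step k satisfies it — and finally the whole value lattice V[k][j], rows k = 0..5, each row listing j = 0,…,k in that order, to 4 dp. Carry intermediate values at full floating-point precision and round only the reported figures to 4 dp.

price = 5.3256
boundary = - - - 73.4434 85.7585
tree:
5.3256
9.4692 1.5949
16.3134 3.3289 0.0132
26.8166 6.9480 0.0276 0.0000
37.3632 14.5015 0.0579 0.0000 0.0000
46.3953 26.8166 0.1214 0.0000 0.0000 0.0000

Δt=0.34480  u=1.16768  d=0.85640  q=0.51493  discount=0.98359
step 5 (expiry): payoffs max(K−S,0) = 46.3953 26.8166 0.1214 0.0000 0.0000 0.0000
step 4: (k=4,j=0): S=62.8968, (K−S)⁺=37.3632, hold=35.7175 ⇒ V=37.3632 exercise | (k=4,j=1): S=85.7585, (K−S)⁺=14.5015, hold=12.8558 ⇒ V=14.5015 exercise | (k=4,j=2): S=116.9300, (K−S)⁺=0.0000, hold=0.0579 ⇒ V=0.0579 continue | (k=4,j=3): S=159.4317, (K−S)⁺=0.0000, hold=0.0000 ⇒ V=0.0000 continue | (k=4,j=4): S=217.3818, (K−S)⁺=0.0000, hold=0.0000 ⇒ V=0.0000 continue  boundary S*=85.7585
step 3: (k=3,j=0): S=73.4434, (K−S)⁺=26.8166, hold=25.1709 ⇒ V=26.8166 exercise | (k=3,j=1): S=100.1386, (K−S)⁺=0.1214, hold=6.9480 ⇒ V=6.9480 continue | (k=3,j=2): S=136.5370, (K−S)⁺=0.0000, hold=0.0276 ⇒ V=0.0276 continue | (k=3,j=3): S=186.1654, (K−S)⁺=0.0000, hold=0.0000 ⇒ V=0.0000 continue  boundary S*=73.4434
step 2: (k=2,j=0): S=85.7585, (K−S)⁺=14.5015, hold=16.3134 ⇒ V=16.3134 continue | (k=2,j=1): S=116.9300, (K−S)⁺=0.0000, hold=3.3289 ⇒ V=3.3289 continue | (k=2,j=2): S=159.4317, (K−S)⁺=0.0000, hold=0.0132 ⇒ V=0.0132 continue  boundary S*=-
step 1: (k=1,j=0): S=100.1386, (K−S)⁺=0.1214, hold=9.4692 ⇒ V=9.4692 continue | (k=1,j=1): S=136.5370, (K−S)⁺=0.0000, hold=1.5949 ⇒ V=1.5949 continue  boundary S*=-
step 0: (k=0,j=0): S=116.9300, (K−S)⁺=0.0000, hold=5.3256 ⇒ V=5.3256 continue  boundary S*=-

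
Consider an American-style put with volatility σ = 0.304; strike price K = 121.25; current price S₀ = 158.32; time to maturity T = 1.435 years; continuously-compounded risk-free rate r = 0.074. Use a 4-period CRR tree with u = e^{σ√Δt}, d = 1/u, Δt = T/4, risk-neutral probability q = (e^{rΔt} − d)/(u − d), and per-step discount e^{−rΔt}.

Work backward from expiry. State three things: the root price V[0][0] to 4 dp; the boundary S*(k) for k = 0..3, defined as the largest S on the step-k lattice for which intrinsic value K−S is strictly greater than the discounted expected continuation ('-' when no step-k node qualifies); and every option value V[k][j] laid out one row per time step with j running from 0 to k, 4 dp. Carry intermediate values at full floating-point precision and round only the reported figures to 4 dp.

price = 4.5544
boundary = - - - 91.6859
tree:
4.5544
8.6882 1.0922
16.2459 2.3766 0.0000
29.5641 5.1715 0.0000 0.0000
44.8268 11.2531 0.0000 0.0000 0.0000

params: Δt=0.35875 u=1.19971 d=0.83353 q=0.52807 e^(-rΔt)=0.97380
t_4 payoffs: 44.8268 11.2531 0.0000 0.0000 0.0000
t_3: node(3,0) S=91.6859 payoff=29.5641 vs cont=26.3875 → 29.5641 [stop]  node(3,1) S=131.9648 payoff=0.0000 vs cont=5.1715 → 5.1715 [wait]  node(3,2) S=189.9387 payoff=0.0000 vs cont=0.0000 → 0.0000 [wait]  node(3,3) S=273.3813 payoff=0.0000 vs cont=0.0000 → 0.0000 [wait]  ⇒ S*(3)=91.6859
t_2: node(2,0) S=109.9969 payoff=11.2531 vs cont=16.2459 → 16.2459 [wait]  node(2,1) S=158.3200 payoff=0.0000 vs cont=2.3766 → 2.3766 [wait]  node(2,2) S=227.8721 payoff=0.0000 vs cont=0.0000 → 0.0000 [wait]  ⇒ S*(2)=-
t_1: node(1,0) S=131.9648 payoff=0.0000 vs cont=8.6882 → 8.6882 [wait]  node(1,1) S=189.9387 payoff=0.0000 vs cont=1.0922 → 1.0922 [wait]  ⇒ S*(1)=-
t_0: node(0,0) S=158.3200 payoff=0.0000 vs cont=4.5544 → 4.5544 [wait]  ⇒ S*(0)=-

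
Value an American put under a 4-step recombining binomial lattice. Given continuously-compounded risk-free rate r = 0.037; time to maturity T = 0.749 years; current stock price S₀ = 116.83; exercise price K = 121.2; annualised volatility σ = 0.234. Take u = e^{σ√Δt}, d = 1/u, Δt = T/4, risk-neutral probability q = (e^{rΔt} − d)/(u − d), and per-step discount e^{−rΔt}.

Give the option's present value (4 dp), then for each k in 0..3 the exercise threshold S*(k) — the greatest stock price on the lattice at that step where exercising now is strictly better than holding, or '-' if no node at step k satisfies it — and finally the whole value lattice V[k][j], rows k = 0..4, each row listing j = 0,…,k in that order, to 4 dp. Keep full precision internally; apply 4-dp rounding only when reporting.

price = 10.6834
boundary = - - 95.4121 105.5793
tree:
10.6834
16.9696 4.7648
25.7879 8.6943 1.0391
34.9761 15.6207 2.1309 0.0000
43.2794 25.7879 4.3700 0.0000 0.0000

Δt=0.18725, u=1.10656, d=0.90370, q=0.50898, disc=e^(-rΔt)=0.99310
k=4 terminal: V=max(K-S,0) → 43.2794 25.7879 4.3700 0.0000 0.0000
k=3: j=0 S=86.2239 intr=34.9761 cont=34.1393 V=34.9761[EX]; j=1 S=105.5793 intr=15.6207 cont=14.7839 V=15.6207[EX]; j=2 S=129.2796 intr=0.0000 cont=2.1309 V=2.1309[hold]; j=3 S=158.3000 intr=0.0000 cont=0.0000 V=0.0000[hold]  S*(3)=105.5793
k=2: j=0 S=95.4121 intr=25.7879 cont=24.9511 V=25.7879[EX]; j=1 S=116.8300 intr=4.3700 cont=8.6943 V=8.6943[hold]; j=2 S=143.0558 intr=0.0000 cont=1.0391 V=1.0391[hold]  S*(2)=95.4121
k=1: j=0 S=105.5793 intr=15.6207 cont=16.9696 V=16.9696[hold]; j=1 S=129.2796 intr=0.0000 cont=4.7648 V=4.7648[hold]  S*(1)=-
k=0: j=0 S=116.8300 intr=4.3700 cont=10.6834 V=10.6834[hold]  S*(0)=-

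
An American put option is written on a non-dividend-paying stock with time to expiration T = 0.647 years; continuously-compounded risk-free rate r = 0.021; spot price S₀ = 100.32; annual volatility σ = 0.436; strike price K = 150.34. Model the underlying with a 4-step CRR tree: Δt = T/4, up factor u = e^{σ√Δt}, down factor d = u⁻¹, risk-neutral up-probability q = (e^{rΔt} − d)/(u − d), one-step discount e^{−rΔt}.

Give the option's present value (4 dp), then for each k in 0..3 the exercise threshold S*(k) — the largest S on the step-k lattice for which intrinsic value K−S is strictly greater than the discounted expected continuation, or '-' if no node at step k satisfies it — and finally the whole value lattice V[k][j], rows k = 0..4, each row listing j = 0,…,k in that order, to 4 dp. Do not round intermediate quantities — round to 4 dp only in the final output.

Δt=0.16175, u=1.19166, d=0.83916, q=0.46593, disc=e^(-rΔt)=0.99661
k=4 terminal: V=max(K-S,0) → 100.5925 79.6953 50.0200 7.8791 0.0000
k=3: j=0 S=59.2823 intr=91.0577 cont=90.5478 V=91.0577[EX]; j=1 S=84.1848 intr=66.1552 cont=65.6454 V=66.1552[EX]; j=2 S=119.5478 intr=30.7922 cont=30.2824 V=30.7922[EX]; j=3 S=169.7656 intr=0.0000 cont=4.1938 V=4.1938[hold]  S*(3)=119.5478
k=2: j=0 S=70.6447 intr=79.6953 cont=79.1855 V=79.6953[EX]; j=1 S=100.3200 intr=50.0200 cont=49.5102 V=50.0200[EX]; j=2 S=142.4609 intr=7.8791 cont=18.3369 V=18.3369[hold]  S*(2)=100.3200
k=1: j=0 S=84.1848 intr=66.1552 cont=65.6454 V=66.1552[EX]; j=1 S=119.5478 intr=30.7922 cont=35.1384 V=35.1384[hold]  S*(1)=84.1848
k=0: j=0 S=100.3200 intr=50.0200 cont=51.5284 V=51.5284[hold]  S*(0)=-

price = 51.5284
boundary = - 84.1848 100.3200 119.5478
tree:
51.5284
66.1552 35.1384
79.6953 50.0200 18.3369
91.0577 66.1552 30.7922 4.1938
100.5925 79.6953 50.0200 7.8791 0.0000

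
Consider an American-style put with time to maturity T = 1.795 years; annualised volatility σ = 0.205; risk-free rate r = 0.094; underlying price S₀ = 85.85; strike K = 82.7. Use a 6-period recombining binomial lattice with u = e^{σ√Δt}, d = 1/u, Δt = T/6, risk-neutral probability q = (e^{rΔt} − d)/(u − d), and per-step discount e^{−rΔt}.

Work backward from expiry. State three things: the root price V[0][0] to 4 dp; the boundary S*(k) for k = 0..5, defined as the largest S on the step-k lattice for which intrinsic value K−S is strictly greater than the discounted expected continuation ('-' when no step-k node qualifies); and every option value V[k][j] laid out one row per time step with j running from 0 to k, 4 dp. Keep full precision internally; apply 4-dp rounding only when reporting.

price = 3.7161
boundary = - - 68.6038 61.3270 68.6038 76.7439
tree:
3.7161
7.3596 1.4530
14.0962 3.1985 0.3532
21.3730 6.8495 0.9058 0.0000
27.8779 14.0962 2.3227 0.0000 0.0000
33.6928 21.3730 5.9561 0.0000 0.0000 0.0000
38.8910 27.8779 14.0962 0.0000 0.0000 0.0000 0.0000

Δt=0.29917  u=1.11865  d=0.89393  q=0.59891  discount=0.97227
step 6 (expiry): payoffs max(K−S,0) = 38.8910 27.8779 14.0962 0.0000 0.0000 0.0000 0.0000
step 5: (k=5,j=0): S=49.0072, (K−S)⁺=33.6928, hold=31.3996 ⇒ V=33.6928 exercise | (k=5,j=1): S=61.3270, (K−S)⁺=21.3730, hold=19.0797 ⇒ V=21.3730 exercise | (k=5,j=2): S=76.7439, (K−S)⁺=5.9561, hold=5.4970 ⇒ V=5.9561 exercise | (k=5,j=3): S=96.0365, (K−S)⁺=0.0000, hold=0.0000 ⇒ V=0.0000 continue | (k=5,j=4): S=120.1791, (K−S)⁺=0.0000, hold=0.0000 ⇒ V=0.0000 continue | (k=5,j=5): S=150.3908, (K−S)⁺=0.0000, hold=0.0000 ⇒ V=0.0000 continue  boundary S*=76.7439
step 4: (k=4,j=0): S=54.8221, (K−S)⁺=27.8779, hold=25.5846 ⇒ V=27.8779 exercise | (k=4,j=1): S=68.6038, (K−S)⁺=14.0962, hold=11.8030 ⇒ V=14.0962 exercise | (k=4,j=2): S=85.8500, (K−S)⁺=0.0000, hold=2.3227 ⇒ V=2.3227 continue | (k=4,j=3): S=107.4317, (K−S)⁺=0.0000, hold=0.0000 ⇒ V=0.0000 continue | (k=4,j=4): S=134.4389, (K−S)⁺=0.0000, hold=0.0000 ⇒ V=0.0000 continue  boundary S*=68.6038
step 3: (k=3,j=0): S=61.3270, (K−S)⁺=21.3730, hold=19.0797 ⇒ V=21.3730 exercise | (k=3,j=1): S=76.7439, (K−S)⁺=5.9561, hold=6.8495 ⇒ V=6.8495 continue | (k=3,j=2): S=96.0365, (K−S)⁺=0.0000, hold=0.9058 ⇒ V=0.9058 continue | (k=3,j=3): S=120.1791, (K−S)⁺=0.0000, hold=0.0000 ⇒ V=0.0000 continue  boundary S*=61.3270
step 2: (k=2,j=0): S=68.6038, (K−S)⁺=14.0962, hold=12.3232 ⇒ V=14.0962 exercise | (k=2,j=1): S=85.8500, (K−S)⁺=0.0000, hold=3.1985 ⇒ V=3.1985 continue | (k=2,j=2): S=107.4317, (K−S)⁺=0.0000, hold=0.3532 ⇒ V=0.3532 continue  boundary S*=68.6038
step 1: (k=1,j=0): S=76.7439, (K−S)⁺=5.9561, hold=7.3596 ⇒ V=7.3596 continue | (k=1,j=1): S=96.0365, (K−S)⁺=0.0000, hold=1.4530 ⇒ V=1.4530 continue  boundary S*=-
step 0: (k=0,j=0): S=85.8500, (K−S)⁺=0.0000, hold=3.7161 ⇒ V=3.7161 continue  boundary S*=-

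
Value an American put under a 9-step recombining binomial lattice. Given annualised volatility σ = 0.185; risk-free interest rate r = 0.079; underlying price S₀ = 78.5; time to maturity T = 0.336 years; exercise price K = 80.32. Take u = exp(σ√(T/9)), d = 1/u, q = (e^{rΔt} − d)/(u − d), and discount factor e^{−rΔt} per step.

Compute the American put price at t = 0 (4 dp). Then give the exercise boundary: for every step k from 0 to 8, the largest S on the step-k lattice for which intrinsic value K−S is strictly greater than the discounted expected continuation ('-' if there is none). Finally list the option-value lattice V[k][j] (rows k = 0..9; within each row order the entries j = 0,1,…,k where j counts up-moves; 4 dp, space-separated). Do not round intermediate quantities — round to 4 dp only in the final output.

params: Δt=0.03733 u=1.03639 d=0.96489 q=0.53237 e^(-rΔt)=0.99706
t_9 payoffs: 23.4146 19.1975 14.6678 9.8024 4.5765 0.0000 0.0000 0.0000 0.0000 0.0000
t_8: node(8,0) S=58.9763 payoff=21.3437 vs cont=21.1072 → 21.3437 [stop]  node(8,1) S=63.3469 payoff=16.9731 vs cont=16.7365 → 16.9731 [stop]  node(8,2) S=68.0414 payoff=12.2786 vs cont=12.0420 → 12.2786 [stop]  node(8,3) S=73.0839 payoff=7.2361 vs cont=6.9996 → 7.2361 [stop]  node(8,4) S=78.5000 payoff=1.8200 vs cont=2.1338 → 2.1338 [wait]  node(8,5) S=84.3175 payoff=0.0000 vs cont=0.0000 → 0.0000 [wait]  node(8,6) S=90.5661 payoff=0.0000 vs cont=0.0000 → 0.0000 [wait]  node(8,7) S=97.2778 payoff=0.0000 vs cont=0.0000 → 0.0000 [wait]  node(8,8) S=104.4869 payoff=0.0000 vs cont=0.0000 → 0.0000 [wait]  ⇒ S*(8)=73.0839
t_7: node(7,0) S=61.1225 payoff=19.1975 vs cont=18.9609 → 19.1975 [stop]  node(7,1) S=65.6522 payoff=14.6678 vs cont=14.4312 → 14.6678 [stop]  node(7,2) S=70.5176 payoff=9.8024 vs cont=9.5659 → 9.8024 [stop]  node(7,3) S=75.7435 payoff=4.5765 vs cont=4.5065 → 4.5765 [stop]  node(7,4) S=81.3568 payoff=0.0000 vs cont=0.9949 → 0.9949 [wait]  node(7,5) S=87.3860 payoff=0.0000 vs cont=0.0000 → 0.0000 [wait]  node(7,6) S=93.8620 payoff=0.0000 vs cont=0.0000 → 0.0000 [wait]  node(7,7) S=100.8179 payoff=0.0000 vs cont=0.0000 → 0.0000 [wait]  ⇒ S*(7)=75.7435
t_6: node(6,0) S=63.3469 payoff=16.9731 vs cont=16.7365 → 16.9731 [stop]  node(6,1) S=68.0414 payoff=12.2786 vs cont=12.0420 → 12.2786 [stop]  node(6,2) S=73.0839 payoff=7.2361 vs cont=6.9996 → 7.2361 [stop]  node(6,3) S=78.5000 payoff=1.8200 vs cont=2.6619 → 2.6619 [wait]  node(6,4) S=84.3175 payoff=0.0000 vs cont=0.4639 → 0.4639 [wait]  node(6,5) S=90.5661 payoff=0.0000 vs cont=0.0000 → 0.0000 [wait]  node(6,6) S=97.2778 payoff=0.0000 vs cont=0.0000 → 0.0000 [wait]  ⇒ S*(6)=73.0839
t_5: node(5,0) S=65.6522 payoff=14.6678 vs cont=14.4312 → 14.6678 [stop]  node(5,1) S=70.5176 payoff=9.8024 vs cont=9.5659 → 9.8024 [stop]  node(5,2) S=75.7435 payoff=4.5765 vs cont=4.7868 → 4.7868 [wait]  node(5,3) S=81.3568 payoff=0.0000 vs cont=1.4873 → 1.4873 [wait]  node(5,4) S=87.3860 payoff=0.0000 vs cont=0.2163 → 0.2163 [wait]  node(5,5) S=93.8620 payoff=0.0000 vs cont=0.0000 → 0.0000 [wait]  ⇒ S*(5)=70.5176
t_4: node(4,0) S=68.0414 payoff=12.2786 vs cont=12.0420 → 12.2786 [stop]  node(4,1) S=73.0839 payoff=7.2361 vs cont=7.1112 → 7.2361 [stop]  node(4,2) S=78.5000 payoff=1.8200 vs cont=3.0213 → 3.0213 [wait]  node(4,3) S=84.3175 payoff=0.0000 vs cont=0.8083 → 0.8083 [wait]  node(4,4) S=90.5661 payoff=0.0000 vs cont=0.1008 → 0.1008 [wait]  ⇒ S*(4)=73.0839
t_3: node(3,0) S=70.5176 payoff=9.8024 vs cont=9.5659 → 9.8024 [stop]  node(3,1) S=75.7435 payoff=4.5765 vs cont=4.9776 → 4.9776 [wait]  node(3,2) S=81.3568 payoff=0.0000 vs cont=1.8377 → 1.8377 [wait]  node(3,3) S=87.3860 payoff=0.0000 vs cont=0.4304 → 0.4304 [wait]  ⇒ S*(3)=70.5176
t_2: node(2,0) S=73.0839 payoff=7.2361 vs cont=7.2125 → 7.2361 [stop]  node(2,1) S=78.5000 payoff=1.8200 vs cont=3.2963 → 3.2963 [wait]  node(2,2) S=84.3175 payoff=0.0000 vs cont=1.0853 → 1.0853 [wait]  ⇒ S*(2)=73.0839
t_1: node(1,0) S=75.7435 payoff=4.5765 vs cont=5.1235 → 5.1235 [wait]  node(1,1) S=81.3568 payoff=0.0000 vs cont=2.1130 → 2.1130 [wait]  ⇒ S*(1)=-
t_0: node(0,0) S=78.5000 payoff=1.8200 vs cont=3.5104 → 3.5104 [wait]  ⇒ S*(0)=-

price = 3.5104
boundary = - - 73.0839 70.5176 73.0839 70.5176 73.0839 75.7435 73.0839
tree:
3.5104
5.1235 2.1130
7.2361 3.2963 1.0853
9.8024 4.9776 1.8377 0.4304
12.2786 7.2361 3.0213 0.8083 0.1008
14.6678 9.8024 4.7868 1.4873 0.2163 0.0000
16.9731 12.2786 7.2361 2.6619 0.4639 0.0000 0.0000
19.1975 14.6678 9.8024 4.5765 0.9949 0.0000 0.0000 0.0000
21.3437 16.9731 12.2786 7.2361 2.1338 0.0000 0.0000 0.0000 0.0000
23.4146 19.1975 14.6678 9.8024 4.5765 0.0000 0.0000 0.0000 0.0000 0.0000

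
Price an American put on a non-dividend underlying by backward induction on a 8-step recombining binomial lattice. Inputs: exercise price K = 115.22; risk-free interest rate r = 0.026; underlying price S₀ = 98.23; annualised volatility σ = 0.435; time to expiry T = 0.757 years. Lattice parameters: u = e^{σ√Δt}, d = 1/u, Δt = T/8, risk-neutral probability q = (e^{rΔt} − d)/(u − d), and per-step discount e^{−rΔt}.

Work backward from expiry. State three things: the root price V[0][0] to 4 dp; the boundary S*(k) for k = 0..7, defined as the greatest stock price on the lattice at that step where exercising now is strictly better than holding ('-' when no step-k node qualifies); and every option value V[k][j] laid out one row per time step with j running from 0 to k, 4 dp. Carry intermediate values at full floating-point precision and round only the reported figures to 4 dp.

Δt=0.09463, u=1.14318, d=0.87476, q=0.47577, disc=e^(-rΔt)=0.99754
k=8 terminal: V=max(K-S,0) → 81.5427 71.2088 57.7038 40.0547 16.9900 0.0000 0.0000 0.0000 0.0000
k=7: j=0 S=38.4991 intr=76.7209 cont=76.4378 V=76.7209[EX]; j=1 S=50.3126 intr=64.9074 cont=64.6243 V=64.9074[EX]; j=2 S=65.7512 intr=49.4688 cont=49.1857 V=49.4688[EX]; j=3 S=85.9272 intr=29.2928 cont=29.0097 V=29.2928[EX]; j=4 S=112.2943 intr=2.9257 cont=8.8847 V=8.8847[hold]; j=5 S=146.7521 intr=0.0000 cont=0.0000 V=0.0000[hold]; j=6 S=191.7835 intr=0.0000 cont=0.0000 V=0.0000[hold]; j=7 S=250.6329 intr=0.0000 cont=0.0000 V=0.0000[hold]  S*(7)=85.9272
k=6: j=0 S=44.0112 intr=71.2088 cont=70.9256 V=71.2088[EX]; j=1 S=57.5162 intr=57.7038 cont=57.4206 V=57.7038[EX]; j=2 S=75.1653 intr=40.0547 cont=39.7716 V=40.0547[EX]; j=3 S=98.2300 intr=16.9900 cont=19.5350 V=19.5350[hold]; j=4 S=128.3722 intr=0.0000 cont=4.6462 V=4.6462[hold]; j=5 S=167.7637 intr=0.0000 cont=0.0000 V=0.0000[hold]; j=6 S=219.2425 intr=0.0000 cont=0.0000 V=0.0000[hold]  S*(6)=75.1653
k=5: j=0 S=50.3126 intr=64.9074 cont=64.6243 V=64.9074[EX]; j=1 S=65.7512 intr=49.4688 cont=49.1857 V=49.4688[EX]; j=2 S=85.9272 intr=29.2928 cont=30.2176 V=30.2176[hold]; j=3 S=112.2943 intr=2.9257 cont=12.4207 V=12.4207[hold]; j=4 S=146.7521 intr=0.0000 cont=2.4297 V=2.4297[hold]; j=5 S=191.7835 intr=0.0000 cont=0.0000 V=0.0000[hold]  S*(5)=65.7512
k=4: j=0 S=57.5162 intr=57.7038 cont=57.4206 V=57.7038[EX]; j=1 S=75.1653 intr=40.0547 cont=40.2105 V=40.2105[hold]; j=2 S=98.2300 intr=16.9900 cont=21.6968 V=21.6968[hold]; j=3 S=128.3722 intr=0.0000 cont=7.6484 V=7.6484[hold]; j=4 S=167.7637 intr=0.0000 cont=1.2706 V=1.2706[hold]  S*(4)=57.5162
k=3: j=0 S=65.7512 intr=49.4688 cont=49.2596 V=49.4688[EX]; j=1 S=85.9272 intr=29.2928 cont=31.3250 V=31.3250[hold]; j=2 S=112.2943 intr=2.9257 cont=14.9761 V=14.9761[hold]; j=3 S=146.7521 intr=0.0000 cont=4.6026 V=4.6026[hold]  S*(3)=65.7512
k=2: j=0 S=75.1653 intr=40.0547 cont=40.7361 V=40.7361[hold]; j=1 S=98.2300 intr=16.9900 cont=23.4887 V=23.4887[hold]; j=2 S=128.3722 intr=0.0000 cont=10.0160 V=10.0160[hold]  S*(2)=-
k=1: j=0 S=85.9272 intr=29.2928 cont=32.4503 V=32.4503[hold]; j=1 S=112.2943 intr=2.9257 cont=17.0368 V=17.0368[hold]  S*(1)=-
k=0: j=0 S=98.2300 intr=16.9900 cont=25.0552 V=25.0552[hold]  S*(0)=-

price = 25.0552
boundary = - - - 65.7512 57.5162 65.7512 75.1653 85.9272
tree:
25.0552
32.4503 17.0368
40.7361 23.4887 10.0160
49.4688 31.3250 14.9761 4.6026
57.7038 40.2105 21.6968 7.6484 1.2706
64.9074 49.4688 30.2176 12.4207 2.4297 0.0000
71.2088 57.7038 40.0547 19.5350 4.6462 0.0000 0.0000
76.7209 64.9074 49.4688 29.2928 8.8847 0.0000 0.0000 0.0000
81.5427 71.2088 57.7038 40.0547 16.9900 0.0000 0.0000 0.0000 0.0000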